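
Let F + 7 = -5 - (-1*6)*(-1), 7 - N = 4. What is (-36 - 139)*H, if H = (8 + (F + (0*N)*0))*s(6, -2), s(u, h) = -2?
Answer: -3500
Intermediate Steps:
N = 3 (N = 7 - 1*4 = 7 - 4 = 3)
F = -18 (F = -7 + (-5 - (-1*6)*(-1)) = -7 + (-5 - (-6)*(-1)) = -7 + (-5 - 1*6) = -7 + (-5 - 6) = -7 - 11 = -18)
H = 20 (H = (8 + (-18 + (0*3)*0))*(-2) = (8 + (-18 + 0*0))*(-2) = (8 + (-18 + 0))*(-2) = (8 - 18)*(-2) = -10*(-2) = 20)
(-36 - 139)*H = (-36 - 139)*20 = -175*20 = -3500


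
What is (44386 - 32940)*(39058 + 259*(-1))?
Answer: 444093354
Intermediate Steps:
(44386 - 32940)*(39058 + 259*(-1)) = 11446*(39058 - 259) = 11446*38799 = 444093354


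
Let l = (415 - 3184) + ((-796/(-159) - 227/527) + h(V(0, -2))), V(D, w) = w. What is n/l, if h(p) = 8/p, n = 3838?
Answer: -160798767/115987295 ≈ -1.3863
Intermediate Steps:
l = -231974590/83793 (l = (415 - 3184) + ((-796/(-159) - 227/527) + 8/(-2)) = -2769 + ((-796*(-1/159) - 227*1/527) + 8*(-½)) = -2769 + ((796/159 - 227/527) - 4) = -2769 + (383399/83793 - 4) = -2769 + 48227/83793 = -231974590/83793 ≈ -2768.4)
n/l = 3838/(-231974590/83793) = 3838*(-83793/231974590) = -160798767/115987295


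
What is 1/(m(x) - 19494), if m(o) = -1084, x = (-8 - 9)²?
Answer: -1/20578 ≈ -4.8596e-5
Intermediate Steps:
x = 289 (x = (-17)² = 289)
1/(m(x) - 19494) = 1/(-1084 - 19494) = 1/(-20578) = -1/20578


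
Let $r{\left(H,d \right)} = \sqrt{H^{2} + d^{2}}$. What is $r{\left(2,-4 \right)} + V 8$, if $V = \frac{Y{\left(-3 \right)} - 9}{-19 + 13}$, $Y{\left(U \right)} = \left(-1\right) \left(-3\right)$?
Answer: $8 + 2 \sqrt{5} \approx 12.472$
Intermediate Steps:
$Y{\left(U \right)} = 3$
$V = 1$ ($V = \frac{3 - 9}{-19 + 13} = - \frac{6}{-6} = \left(-6\right) \left(- \frac{1}{6}\right) = 1$)
$r{\left(2,-4 \right)} + V 8 = \sqrt{2^{2} + \left(-4\right)^{2}} + 1 \cdot 8 = \sqrt{4 + 16} + 8 = \sqrt{20} + 8 = 2 \sqrt{5} + 8 = 8 + 2 \sqrt{5}$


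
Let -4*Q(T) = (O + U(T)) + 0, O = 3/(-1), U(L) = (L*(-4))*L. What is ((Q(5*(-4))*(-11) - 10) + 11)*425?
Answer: -7492325/4 ≈ -1.8731e+6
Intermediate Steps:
U(L) = -4*L**2 (U(L) = (-4*L)*L = -4*L**2)
O = -3 (O = 3*(-1) = -3)
Q(T) = 3/4 + T**2 (Q(T) = -((-3 - 4*T**2) + 0)/4 = -(-3 - 4*T**2)/4 = 3/4 + T**2)
((Q(5*(-4))*(-11) - 10) + 11)*425 = (((3/4 + (5*(-4))**2)*(-11) - 10) + 11)*425 = (((3/4 + (-20)**2)*(-11) - 10) + 11)*425 = (((3/4 + 400)*(-11) - 10) + 11)*425 = (((1603/4)*(-11) - 10) + 11)*425 = ((-17633/4 - 10) + 11)*425 = (-17673/4 + 11)*425 = -17629/4*425 = -7492325/4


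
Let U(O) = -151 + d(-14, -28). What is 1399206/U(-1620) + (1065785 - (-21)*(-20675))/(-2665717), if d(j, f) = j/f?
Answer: -7459964556014/802380817 ≈ -9297.3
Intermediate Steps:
U(O) = -301/2 (U(O) = -151 - 14/(-28) = -151 - 14*(-1/28) = -151 + ½ = -301/2)
1399206/U(-1620) + (1065785 - (-21)*(-20675))/(-2665717) = 1399206/(-301/2) + (1065785 - (-21)*(-20675))/(-2665717) = 1399206*(-2/301) + (1065785 - 1*434175)*(-1/2665717) = -2798412/301 + (1065785 - 434175)*(-1/2665717) = -2798412/301 + 631610*(-1/2665717) = -2798412/301 - 631610/2665717 = -7459964556014/802380817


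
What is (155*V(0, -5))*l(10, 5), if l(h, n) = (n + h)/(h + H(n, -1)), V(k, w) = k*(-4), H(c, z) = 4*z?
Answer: 0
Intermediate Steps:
V(k, w) = -4*k
l(h, n) = (h + n)/(-4 + h) (l(h, n) = (n + h)/(h + 4*(-1)) = (h + n)/(h - 4) = (h + n)/(-4 + h))
(155*V(0, -5))*l(10, 5) = (155*(-4*0))*((10 + 5)/(-4 + 10)) = (155*0)*(15/6) = 0*((⅙)*15) = 0*(5/2) = 0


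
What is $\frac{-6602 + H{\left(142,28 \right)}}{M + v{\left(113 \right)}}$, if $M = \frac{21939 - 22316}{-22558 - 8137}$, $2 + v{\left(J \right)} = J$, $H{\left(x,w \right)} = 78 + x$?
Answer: $- \frac{97947745}{1703761} \approx -57.489$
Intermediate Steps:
$v{\left(J \right)} = -2 + J$
$M = \frac{377}{30695}$ ($M = - \frac{377}{-30695} = \left(-377\right) \left(- \frac{1}{30695}\right) = \frac{377}{30695} \approx 0.012282$)
$\frac{-6602 + H{\left(142,28 \right)}}{M + v{\left(113 \right)}} = \frac{-6602 + \left(78 + 142\right)}{\frac{377}{30695} + \left(-2 + 113\right)} = \frac{-6602 + 220}{\frac{377}{30695} + 111} = - \frac{6382}{\frac{3407522}{30695}} = \left(-6382\right) \frac{30695}{3407522} = - \frac{97947745}{1703761}$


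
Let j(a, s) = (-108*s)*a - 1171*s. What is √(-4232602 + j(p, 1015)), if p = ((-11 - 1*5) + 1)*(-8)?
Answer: I*√18575567 ≈ 4309.9*I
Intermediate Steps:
p = 120 (p = ((-11 - 5) + 1)*(-8) = (-16 + 1)*(-8) = -15*(-8) = 120)
j(a, s) = -1171*s - 108*a*s (j(a, s) = -108*a*s - 1171*s = -1171*s - 108*a*s)
√(-4232602 + j(p, 1015)) = √(-4232602 - 1*1015*(1171 + 108*120)) = √(-4232602 - 1*1015*(1171 + 12960)) = √(-4232602 - 1*1015*14131) = √(-4232602 - 14342965) = √(-18575567) = I*√18575567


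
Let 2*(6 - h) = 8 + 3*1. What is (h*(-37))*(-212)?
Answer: 3922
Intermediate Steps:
h = ½ (h = 6 - (8 + 3*1)/2 = 6 - (8 + 3)/2 = 6 - ½*11 = 6 - 11/2 = ½ ≈ 0.50000)
(h*(-37))*(-212) = ((½)*(-37))*(-212) = -37/2*(-212) = 3922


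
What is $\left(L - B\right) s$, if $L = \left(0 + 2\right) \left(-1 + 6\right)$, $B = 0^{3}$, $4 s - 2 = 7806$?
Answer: $19520$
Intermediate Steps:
$s = 1952$ ($s = \frac{1}{2} + \frac{1}{4} \cdot 7806 = \frac{1}{2} + \frac{3903}{2} = 1952$)
$B = 0$
$L = 10$ ($L = 2 \cdot 5 = 10$)
$\left(L - B\right) s = \left(10 - 0\right) 1952 = \left(10 + 0\right) 1952 = 10 \cdot 1952 = 19520$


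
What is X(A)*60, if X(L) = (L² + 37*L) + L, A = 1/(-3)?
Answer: -2260/3 ≈ -753.33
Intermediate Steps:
A = -⅓ ≈ -0.33333
X(L) = L² + 38*L
X(A)*60 = -(38 - ⅓)/3*60 = -⅓*113/3*60 = -113/9*60 = -2260/3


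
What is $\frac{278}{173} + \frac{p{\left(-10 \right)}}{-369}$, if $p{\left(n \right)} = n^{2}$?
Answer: $\frac{85282}{63837} \approx 1.3359$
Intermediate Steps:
$\frac{278}{173} + \frac{p{\left(-10 \right)}}{-369} = \frac{278}{173} + \frac{\left(-10\right)^{2}}{-369} = 278 \cdot \frac{1}{173} + 100 \left(- \frac{1}{369}\right) = \frac{278}{173} - \frac{100}{369} = \frac{85282}{63837}$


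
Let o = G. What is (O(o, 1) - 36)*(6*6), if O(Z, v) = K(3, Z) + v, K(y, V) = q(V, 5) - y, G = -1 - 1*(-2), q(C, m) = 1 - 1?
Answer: -1368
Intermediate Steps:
q(C, m) = 0
G = 1 (G = -1 + 2 = 1)
K(y, V) = -y (K(y, V) = 0 - y = -y)
o = 1
O(Z, v) = -3 + v (O(Z, v) = -1*3 + v = -3 + v)
(O(o, 1) - 36)*(6*6) = ((-3 + 1) - 36)*(6*6) = (-2 - 36)*36 = -38*36 = -1368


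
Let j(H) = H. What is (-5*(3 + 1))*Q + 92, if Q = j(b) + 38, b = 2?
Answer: -708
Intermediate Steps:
Q = 40 (Q = 2 + 38 = 40)
(-5*(3 + 1))*Q + 92 = -5*(3 + 1)*40 + 92 = -5*4*40 + 92 = -20*40 + 92 = -800 + 92 = -708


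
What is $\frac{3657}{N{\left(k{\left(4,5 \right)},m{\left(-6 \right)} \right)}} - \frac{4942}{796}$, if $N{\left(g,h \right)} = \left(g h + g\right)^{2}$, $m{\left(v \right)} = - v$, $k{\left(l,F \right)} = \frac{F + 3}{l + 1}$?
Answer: $\frac{14319047}{624064} \approx 22.945$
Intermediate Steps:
$k{\left(l,F \right)} = \frac{3 + F}{1 + l}$
$N{\left(g,h \right)} = \left(g + g h\right)^{2}$
$\frac{3657}{N{\left(k{\left(4,5 \right)},m{\left(-6 \right)} \right)}} - \frac{4942}{796} = \frac{3657}{\left(\frac{3 + 5}{1 + 4}\right)^{2} \left(1 - -6\right)^{2}} - \frac{4942}{796} = \frac{3657}{\left(\frac{1}{5} \cdot 8\right)^{2} \left(1 + 6\right)^{2}} - \frac{2471}{398} = \frac{3657}{\left(\frac{1}{5} \cdot 8\right)^{2} \cdot 7^{2}} - \frac{2471}{398} = \frac{3657}{\left(\frac{8}{5}\right)^{2} \cdot 49} - \frac{2471}{398} = \frac{3657}{\frac{64}{25} \cdot 49} - \frac{2471}{398} = \frac{3657}{\frac{3136}{25}} - \frac{2471}{398} = 3657 \cdot \frac{25}{3136} - \frac{2471}{398} = \frac{91425}{3136} - \frac{2471}{398} = \frac{14319047}{624064}$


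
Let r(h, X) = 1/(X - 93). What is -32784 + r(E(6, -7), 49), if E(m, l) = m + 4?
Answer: -1442497/44 ≈ -32784.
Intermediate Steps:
E(m, l) = 4 + m
r(h, X) = 1/(-93 + X)
-32784 + r(E(6, -7), 49) = -32784 + 1/(-93 + 49) = -32784 + 1/(-44) = -32784 - 1/44 = -1442497/44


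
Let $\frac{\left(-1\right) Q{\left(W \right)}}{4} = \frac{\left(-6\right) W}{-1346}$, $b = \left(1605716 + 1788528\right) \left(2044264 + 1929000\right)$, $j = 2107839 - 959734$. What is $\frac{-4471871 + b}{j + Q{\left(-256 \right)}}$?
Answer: $\frac{9076228092826785}{772677737} \approx 1.1746 \cdot 10^{7}$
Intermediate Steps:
$j = 1148105$ ($j = 2107839 - 959734 = 1148105$)
$b = 13486227492416$ ($b = 3394244 \cdot 3973264 = 13486227492416$)
$Q{\left(W \right)} = - \frac{12 W}{673}$ ($Q{\left(W \right)} = - 4 \frac{\left(-6\right) W}{-1346} = - 4 - 6 W \left(- \frac{1}{1346}\right) = - 4 \frac{3 W}{673} = - \frac{12 W}{673}$)
$\frac{-4471871 + b}{j + Q{\left(-256 \right)}} = \frac{-4471871 + 13486227492416}{1148105 - - \frac{3072}{673}} = \frac{13486223020545}{1148105 + \frac{3072}{673}} = \frac{13486223020545}{\frac{772677737}{673}} = 13486223020545 \cdot \frac{673}{772677737} = \frac{9076228092826785}{772677737}$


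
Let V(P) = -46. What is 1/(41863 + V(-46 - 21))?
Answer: 1/41817 ≈ 2.3914e-5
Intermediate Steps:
1/(41863 + V(-46 - 21)) = 1/(41863 - 46) = 1/41817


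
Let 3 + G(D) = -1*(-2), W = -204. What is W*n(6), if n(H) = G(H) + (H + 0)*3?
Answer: -3468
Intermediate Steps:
G(D) = -1 (G(D) = -3 - 1*(-2) = -3 + 2 = -1)
n(H) = -1 + 3*H (n(H) = -1 + (H + 0)*3 = -1 + H*3 = -1 + 3*H)
W*n(6) = -204*(-1 + 3*6) = -204*(-1 + 18) = -204*17 = -3468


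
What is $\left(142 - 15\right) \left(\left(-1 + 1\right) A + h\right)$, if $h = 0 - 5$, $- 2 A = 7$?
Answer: $-635$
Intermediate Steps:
$A = - \frac{7}{2}$ ($A = \left(- \frac{1}{2}\right) 7 = - \frac{7}{2} \approx -3.5$)
$h = -5$
$\left(142 - 15\right) \left(\left(-1 + 1\right) A + h\right) = \left(142 - 15\right) \left(\left(-1 + 1\right) \left(- \frac{7}{2}\right) - 5\right) = 127 \left(0 \left(- \frac{7}{2}\right) - 5\right) = 127 \left(0 - 5\right) = 127 \left(-5\right) = -635$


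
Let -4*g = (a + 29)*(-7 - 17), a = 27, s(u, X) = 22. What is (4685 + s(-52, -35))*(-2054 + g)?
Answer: -8086626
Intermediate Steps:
g = 336 (g = -(27 + 29)*(-7 - 17)/4 = -14*(-24) = -1/4*(-1344) = 336)
(4685 + s(-52, -35))*(-2054 + g) = (4685 + 22)*(-2054 + 336) = 4707*(-1718) = -8086626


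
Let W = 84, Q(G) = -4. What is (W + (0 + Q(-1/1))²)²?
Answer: 10000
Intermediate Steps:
(W + (0 + Q(-1/1))²)² = (84 + (0 - 4)²)² = (84 + (-4)²)² = (84 + 16)² = 100² = 10000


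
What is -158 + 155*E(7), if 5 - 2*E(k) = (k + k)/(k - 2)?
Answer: 25/2 ≈ 12.500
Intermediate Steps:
E(k) = 5/2 - k/(-2 + k) (E(k) = 5/2 - (k + k)/(2*(k - 2)) = 5/2 - 2*k/(2*(-2 + k)) = 5/2 - k/(-2 + k))
-158 + 155*E(7) = -158 + 155*((-10 + 3*7)/(2*(-2 + 7))) = -158 + 155*((1/2)*(-10 + 21)/5) = -158 + 155*((1/2)*(1/5)*11) = -158 + 155*(11/10) = -158 + 341/2 = 25/2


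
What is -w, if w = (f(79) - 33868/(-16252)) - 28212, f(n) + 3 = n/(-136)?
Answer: 917051505/32504 ≈ 28214.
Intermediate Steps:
f(n) = -3 - n/136 (f(n) = -3 + n/(-136) = -3 + n*(-1/136) = -3 - n/136)
w = -917051505/32504 (w = ((-3 - 1/136*79) - 33868/(-16252)) - 28212 = ((-3 - 79/136) - 33868*(-1/16252)) - 28212 = (-487/136 + 8467/4063) - 28212 = -48657/32504 - 28212 = -917051505/32504 ≈ -28214.)
-w = -1*(-917051505/32504) = 917051505/32504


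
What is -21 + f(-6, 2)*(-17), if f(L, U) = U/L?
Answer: -46/3 ≈ -15.333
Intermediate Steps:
-21 + f(-6, 2)*(-17) = -21 + (2/(-6))*(-17) = -21 + (2*(-⅙))*(-17) = -21 - ⅓*(-17) = -21 + 17/3 = -46/3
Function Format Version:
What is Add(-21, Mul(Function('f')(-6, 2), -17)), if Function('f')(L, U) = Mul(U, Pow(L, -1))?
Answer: Rational(-46, 3) ≈ -15.333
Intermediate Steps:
Add(-21, Mul(Function('f')(-6, 2), -17)) = Add(-21, Mul(Mul(2, Pow(-6, -1)), -17)) = Add(-21, Mul(Mul(2, Rational(-1, 6)), -17)) = Add(-21, Mul(Rational(-1, 3), -17)) = Add(-21, Rational(17, 3)) = Rational(-46, 3)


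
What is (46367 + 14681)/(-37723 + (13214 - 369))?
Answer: -30524/12439 ≈ -2.4539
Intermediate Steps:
(46367 + 14681)/(-37723 + (13214 - 369)) = 61048/(-37723 + 12845) = 61048/(-24878) = 61048*(-1/24878) = -30524/12439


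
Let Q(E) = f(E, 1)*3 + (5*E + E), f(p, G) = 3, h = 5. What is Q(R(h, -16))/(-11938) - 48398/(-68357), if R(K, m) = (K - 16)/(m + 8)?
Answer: 2306384663/3264183464 ≈ 0.70657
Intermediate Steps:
R(K, m) = (-16 + K)/(8 + m)
Q(E) = 9 + 6*E (Q(E) = 3*3 + (5*E + E) = 9 + 6*E)
Q(R(h, -16))/(-11938) - 48398/(-68357) = (9 + 6*((-16 + 5)/(8 - 16)))/(-11938) - 48398/(-68357) = (9 + 6*(-11/(-8)))*(-1/11938) - 48398*(-1/68357) = (9 + 6*(-⅛*(-11)))*(-1/11938) + 48398/68357 = (9 + 6*(11/8))*(-1/11938) + 48398/68357 = (9 + 33/4)*(-1/11938) + 48398/68357 = (69/4)*(-1/11938) + 48398/68357 = -69/47752 + 48398/68357 = 2306384663/3264183464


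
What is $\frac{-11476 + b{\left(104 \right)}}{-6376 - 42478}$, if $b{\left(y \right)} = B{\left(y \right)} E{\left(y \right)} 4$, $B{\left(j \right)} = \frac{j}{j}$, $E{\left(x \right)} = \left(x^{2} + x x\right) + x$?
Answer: $- \frac{37734}{24427} \approx -1.5448$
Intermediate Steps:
$E{\left(x \right)} = x + 2 x^{2}$ ($E{\left(x \right)} = \left(x^{2} + x^{2}\right) + x = 2 x^{2} + x = x + 2 x^{2}$)
$B{\left(j \right)} = 1$
$b{\left(y \right)} = 4 y \left(1 + 2 y\right)$ ($b{\left(y \right)} = 1 y \left(1 + 2 y\right) 4 = y \left(1 + 2 y\right) 4 = 4 y \left(1 + 2 y\right)$)
$\frac{-11476 + b{\left(104 \right)}}{-6376 - 42478} = \frac{-11476 + 4 \cdot 104 \left(1 + 2 \cdot 104\right)}{-6376 - 42478} = \frac{-11476 + 4 \cdot 104 \left(1 + 208\right)}{-48854} = \left(-11476 + 4 \cdot 104 \cdot 209\right) \left(- \frac{1}{48854}\right) = \left(-11476 + 86944\right) \left(- \frac{1}{48854}\right) = 75468 \left(- \frac{1}{48854}\right) = - \frac{37734}{24427}$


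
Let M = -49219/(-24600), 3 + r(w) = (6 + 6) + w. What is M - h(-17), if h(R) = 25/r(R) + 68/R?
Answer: 112247/12300 ≈ 9.1258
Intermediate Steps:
r(w) = 9 + w (r(w) = -3 + ((6 + 6) + w) = -3 + (12 + w) = 9 + w)
h(R) = 25/(9 + R) + 68/R
M = 49219/24600 (M = -49219*(-1/24600) = 49219/24600 ≈ 2.0008)
M - h(-17) = 49219/24600 - 3*(204 + 31*(-17))/((-17)*(9 - 17)) = 49219/24600 - 3*(-1)*(204 - 527)/(17*(-8)) = 49219/24600 - 3*(-1)*(-1)*(-323)/(17*8) = 49219/24600 - 1*(-57/8) = 49219/24600 + 57/8 = 112247/12300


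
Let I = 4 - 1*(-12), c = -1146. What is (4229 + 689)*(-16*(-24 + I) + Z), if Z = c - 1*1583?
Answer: -12791718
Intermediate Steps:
I = 16 (I = 4 + 12 = 16)
Z = -2729 (Z = -1146 - 1*1583 = -1146 - 1583 = -2729)
(4229 + 689)*(-16*(-24 + I) + Z) = (4229 + 689)*(-16*(-24 + 16) - 2729) = 4918*(-16*(-8) - 2729) = 4918*(128 - 2729) = 4918*(-2601) = -12791718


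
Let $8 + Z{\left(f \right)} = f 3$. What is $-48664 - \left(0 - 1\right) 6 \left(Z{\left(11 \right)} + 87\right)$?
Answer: $-47992$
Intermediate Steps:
$Z{\left(f \right)} = -8 + 3 f$ ($Z{\left(f \right)} = -8 + f 3 = -8 + 3 f$)
$-48664 - \left(0 - 1\right) 6 \left(Z{\left(11 \right)} + 87\right) = -48664 - \left(0 - 1\right) 6 \left(\left(-8 + 3 \cdot 11\right) + 87\right) = -48664 - \left(-1\right) 6 \left(\left(-8 + 33\right) + 87\right) = -48664 - - 6 \left(25 + 87\right) = -48664 - \left(-6\right) 112 = -48664 - -672 = -48664 + 672 = -47992$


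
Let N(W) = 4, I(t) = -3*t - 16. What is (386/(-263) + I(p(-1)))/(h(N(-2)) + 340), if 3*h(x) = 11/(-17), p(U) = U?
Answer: -194055/4557527 ≈ -0.042579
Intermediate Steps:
I(t) = -16 - 3*t
h(x) = -11/51 (h(x) = (11/(-17))/3 = (11*(-1/17))/3 = (⅓)*(-11/17) = -11/51)
(386/(-263) + I(p(-1)))/(h(N(-2)) + 340) = (386/(-263) + (-16 - 3*(-1)))/(-11/51 + 340) = (386*(-1/263) + (-16 + 3))/(17329/51) = (-386/263 - 13)*(51/17329) = -3805/263*51/17329 = -194055/4557527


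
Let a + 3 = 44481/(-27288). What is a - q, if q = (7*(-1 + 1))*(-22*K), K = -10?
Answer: -42115/9096 ≈ -4.6301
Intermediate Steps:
a = -42115/9096 (a = -3 + 44481/(-27288) = -3 + 44481*(-1/27288) = -3 - 14827/9096 = -42115/9096 ≈ -4.6301)
q = 0 (q = (7*(-1 + 1))*(-22*(-10)) = (7*0)*220 = 0*220 = 0)
a - q = -42115/9096 - 1*0 = -42115/9096 + 0 = -42115/9096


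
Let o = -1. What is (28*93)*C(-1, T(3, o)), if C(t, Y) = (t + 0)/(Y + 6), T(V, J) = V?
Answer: -868/3 ≈ -289.33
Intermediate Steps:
C(t, Y) = t/(6 + Y)
(28*93)*C(-1, T(3, o)) = (28*93)*(-1/(6 + 3)) = 2604*(-1/9) = 2604*(-1*⅑) = 2604*(-⅑) = -868/3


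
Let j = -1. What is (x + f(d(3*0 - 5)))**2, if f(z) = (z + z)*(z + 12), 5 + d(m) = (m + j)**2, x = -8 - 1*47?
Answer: 6817321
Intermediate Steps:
x = -55 (x = -8 - 47 = -55)
d(m) = -5 + (-1 + m)**2 (d(m) = -5 + (m - 1)**2 = -5 + (-1 + m)**2)
f(z) = 2*z*(12 + z) (f(z) = (2*z)*(12 + z) = 2*z*(12 + z))
(x + f(d(3*0 - 5)))**2 = (-55 + 2*(-5 + (-1 + (3*0 - 5))**2)*(12 + (-5 + (-1 + (3*0 - 5))**2)))**2 = (-55 + 2*(-5 + (-1 + (0 - 5))**2)*(12 + (-5 + (-1 + (0 - 5))**2)))**2 = (-55 + 2*(-5 + (-1 - 5)**2)*(12 + (-5 + (-1 - 5)**2)))**2 = (-55 + 2*(-5 + (-6)**2)*(12 + (-5 + (-6)**2)))**2 = (-55 + 2*(-5 + 36)*(12 + (-5 + 36)))**2 = (-55 + 2*31*(12 + 31))**2 = (-55 + 2*31*43)**2 = (-55 + 2666)**2 = 2611**2 = 6817321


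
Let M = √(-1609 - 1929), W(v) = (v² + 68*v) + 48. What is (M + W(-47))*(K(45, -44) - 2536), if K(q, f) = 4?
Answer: 2377548 - 2532*I*√3538 ≈ 2.3775e+6 - 1.5061e+5*I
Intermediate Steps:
W(v) = 48 + v² + 68*v
M = I*√3538 (M = √(-3538) = I*√3538 ≈ 59.481*I)
(M + W(-47))*(K(45, -44) - 2536) = (I*√3538 + (48 + (-47)² + 68*(-47)))*(4 - 2536) = (I*√3538 + (48 + 2209 - 3196))*(-2532) = (I*√3538 - 939)*(-2532) = (-939 + I*√3538)*(-2532) = 2377548 - 2532*I*√3538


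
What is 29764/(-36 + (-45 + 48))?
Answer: -29764/33 ≈ -901.94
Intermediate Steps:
29764/(-36 + (-45 + 48)) = 29764/(-36 + 3) = 29764/(-33) = -1/33*29764 = -29764/33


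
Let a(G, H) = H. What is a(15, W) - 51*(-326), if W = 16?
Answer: 16642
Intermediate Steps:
a(15, W) - 51*(-326) = 16 - 51*(-326) = 16 + 16626 = 16642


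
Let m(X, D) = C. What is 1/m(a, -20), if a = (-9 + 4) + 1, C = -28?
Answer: -1/28 ≈ -0.035714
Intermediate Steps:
a = -4 (a = -5 + 1 = -4)
m(X, D) = -28
1/m(a, -20) = 1/(-28) = -1/28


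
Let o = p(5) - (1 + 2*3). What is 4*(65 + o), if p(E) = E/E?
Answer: 236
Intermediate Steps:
p(E) = 1
o = -6 (o = 1 - (1 + 2*3) = 1 - (1 + 6) = 1 - 1*7 = 1 - 7 = -6)
4*(65 + o) = 4*(65 - 6) = 4*59 = 236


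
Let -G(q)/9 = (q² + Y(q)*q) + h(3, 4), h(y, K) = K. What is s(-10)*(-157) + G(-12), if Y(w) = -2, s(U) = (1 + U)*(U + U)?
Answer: -29808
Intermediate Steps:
s(U) = 2*U*(1 + U) (s(U) = (1 + U)*(2*U) = 2*U*(1 + U))
G(q) = -36 - 9*q² + 18*q (G(q) = -9*((q² - 2*q) + 4) = -9*(4 + q² - 2*q) = -36 - 9*q² + 18*q)
s(-10)*(-157) + G(-12) = (2*(-10)*(1 - 10))*(-157) + (-36 - 9*(-12)² + 18*(-12)) = (2*(-10)*(-9))*(-157) + (-36 - 9*144 - 216) = 180*(-157) + (-36 - 1296 - 216) = -28260 - 1548 = -29808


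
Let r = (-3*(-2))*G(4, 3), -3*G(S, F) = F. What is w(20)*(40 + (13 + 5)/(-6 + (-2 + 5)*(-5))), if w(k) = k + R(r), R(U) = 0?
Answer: 5480/7 ≈ 782.86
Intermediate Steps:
G(S, F) = -F/3
r = -6 (r = (-3*(-2))*(-⅓*3) = 6*(-1) = -6)
w(k) = k (w(k) = k + 0 = k)
w(20)*(40 + (13 + 5)/(-6 + (-2 + 5)*(-5))) = 20*(40 + (13 + 5)/(-6 + (-2 + 5)*(-5))) = 20*(40 + 18/(-6 + 3*(-5))) = 20*(40 + 18/(-6 - 15)) = 20*(40 + 18/(-21)) = 20*(40 + 18*(-1/21)) = 20*(40 - 6/7) = 20*(274/7) = 5480/7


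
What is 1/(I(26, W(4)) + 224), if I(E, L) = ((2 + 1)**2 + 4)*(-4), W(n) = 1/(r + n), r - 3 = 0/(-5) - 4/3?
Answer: 1/172 ≈ 0.0058140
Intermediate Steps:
r = 5/3 (r = 3 + (0/(-5) - 4/3) = 3 + (0*(-1/5) - 4*1/3) = 3 + (0 - 4/3) = 3 - 4/3 = 5/3 ≈ 1.6667)
W(n) = 1/(5/3 + n)
I(E, L) = -52 (I(E, L) = (3**2 + 4)*(-4) = (9 + 4)*(-4) = 13*(-4) = -52)
1/(I(26, W(4)) + 224) = 1/(-52 + 224) = 1/172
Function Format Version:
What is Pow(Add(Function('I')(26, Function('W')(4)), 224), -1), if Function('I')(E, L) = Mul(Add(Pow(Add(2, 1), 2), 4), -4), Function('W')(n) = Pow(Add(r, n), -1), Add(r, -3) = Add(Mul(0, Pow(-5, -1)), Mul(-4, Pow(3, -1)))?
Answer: Rational(1, 172) ≈ 0.0058140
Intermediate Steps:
r = Rational(5, 3) (r = Add(3, Add(Mul(0, Pow(-5, -1)), Mul(-4, Pow(3, -1)))) = Add(3, Add(Mul(0, Rational(-1, 5)), Mul(-4, Rational(1, 3)))) = Add(3, Add(0, Rational(-4, 3))) = Add(3, Rational(-4, 3)) = Rational(5, 3) ≈ 1.6667)
Function('W')(n) = Pow(Add(Rational(5, 3), n), -1)
Function('I')(E, L) = -52 (Function('I')(E, L) = Mul(Add(Pow(3, 2), 4), -4) = Mul(Add(9, 4), -4) = Mul(13, -4) = -52)
Pow(Add(Function('I')(26, Function('W')(4)), 224), -1) = Pow(Add(-52, 224), -1) = Pow(172, -1) = Rational(1, 172)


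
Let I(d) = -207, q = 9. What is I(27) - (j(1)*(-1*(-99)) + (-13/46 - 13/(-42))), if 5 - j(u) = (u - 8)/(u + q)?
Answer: -3725509/4830 ≈ -771.33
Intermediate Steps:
j(u) = 5 - (-8 + u)/(9 + u) (j(u) = 5 - (u - 8)/(u + 9) = 5 - (-8 + u)/(9 + u))
I(27) - (j(1)*(-1*(-99)) + (-13/46 - 13/(-42))) = -207 - (((53 + 4*1)/(9 + 1))*(-1*(-99)) + (-13/46 - 13/(-42))) = -207 - (((53 + 4)/10)*99 + (-13*1/46 - 13*(-1/42))) = -207 - (((⅒)*57)*99 + (-13/46 + 13/42)) = -207 - ((57/10)*99 + 13/483) = -207 - (5643/10 + 13/483) = -207 - 1*2725699/4830 = -207 - 2725699/4830 = -3725509/4830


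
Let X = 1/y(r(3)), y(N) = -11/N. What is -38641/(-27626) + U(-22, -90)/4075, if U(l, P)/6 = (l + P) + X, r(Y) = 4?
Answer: 1527208409/1238335450 ≈ 1.2333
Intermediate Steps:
X = -4/11 (X = 1/(-11/4) = -4/11 ≈ -0.36364)
U(l, P) = -24/11 + 6*P + 6*l (U(l, P) = 6*((l + P) - 4/11) = 6*((P + l) - 4/11) = 6*(-4/11 + P + l) = -24/11 + 6*P + 6*l)
-38641/(-27626) + U(-22, -90)/4075 = -38641/(-27626) + (-24/11 + 6*(-90) + 6*(-22))/4075 = -38641*(-1/27626) + (-24/11 - 540 - 132)*(1/4075) = 38641/27626 - 7416/11*1/4075 = 38641/27626 - 7416/44825 = 1527208409/1238335450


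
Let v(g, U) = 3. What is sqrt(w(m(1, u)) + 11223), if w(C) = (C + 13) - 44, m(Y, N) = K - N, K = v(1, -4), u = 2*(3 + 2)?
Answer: sqrt(11185) ≈ 105.76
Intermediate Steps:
u = 10 (u = 2*5 = 10)
K = 3
m(Y, N) = 3 - N
w(C) = -31 + C (w(C) = (13 + C) - 44 = -31 + C)
sqrt(w(m(1, u)) + 11223) = sqrt((-31 + (3 - 1*10)) + 11223) = sqrt((-31 + (3 - 10)) + 11223) = sqrt((-31 - 7) + 11223) = sqrt(-38 + 11223) = sqrt(11185)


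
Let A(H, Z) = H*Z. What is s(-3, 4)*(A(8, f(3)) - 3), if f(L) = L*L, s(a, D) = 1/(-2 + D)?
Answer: 69/2 ≈ 34.500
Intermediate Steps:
f(L) = L²
s(-3, 4)*(A(8, f(3)) - 3) = (8*3² - 3)/(-2 + 4) = (8*9 - 3)/2 = (72 - 3)/2 = (½)*69 = 69/2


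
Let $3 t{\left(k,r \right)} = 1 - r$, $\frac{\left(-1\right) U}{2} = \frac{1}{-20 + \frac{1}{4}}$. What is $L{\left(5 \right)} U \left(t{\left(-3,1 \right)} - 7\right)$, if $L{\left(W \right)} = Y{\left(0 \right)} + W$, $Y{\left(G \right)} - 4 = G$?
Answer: $- \frac{504}{79} \approx -6.3797$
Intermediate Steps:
$Y{\left(G \right)} = 4 + G$
$U = \frac{8}{79}$ ($U = - \frac{2}{-20 + \frac{1}{4}} = - \frac{2}{- \frac{79}{4}} = \left(-2\right) \left(- \frac{4}{79}\right) = \frac{8}{79} \approx 0.10127$)
$t{\left(k,r \right)} = \frac{1}{3} - \frac{r}{3}$ ($t{\left(k,r \right)} = \frac{1 - r}{3} = \frac{1}{3} - \frac{r}{3}$)
$L{\left(W \right)} = 4 + W$ ($L{\left(W \right)} = \left(4 + 0\right) + W = 4 + W$)
$L{\left(5 \right)} U \left(t{\left(-3,1 \right)} - 7\right) = \left(4 + 5\right) \frac{8}{79} \left(\left(\frac{1}{3} - \frac{1}{3}\right) - 7\right) = 9 \cdot \frac{8}{79} \left(\left(\frac{1}{3} - \frac{1}{3}\right) - 7\right) = \frac{72 \left(0 - 7\right)}{79} = \frac{72}{79} \left(-7\right) = - \frac{504}{79}$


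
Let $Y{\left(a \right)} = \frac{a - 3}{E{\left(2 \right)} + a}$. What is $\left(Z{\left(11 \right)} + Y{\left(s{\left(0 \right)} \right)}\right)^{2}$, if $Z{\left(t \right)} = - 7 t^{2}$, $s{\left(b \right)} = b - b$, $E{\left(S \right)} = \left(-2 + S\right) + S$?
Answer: $\frac{2879809}{4} \approx 7.1995 \cdot 10^{5}$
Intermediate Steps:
$E{\left(S \right)} = -2 + 2 S$
$s{\left(b \right)} = 0$
$Y{\left(a \right)} = \frac{-3 + a}{2 + a}$ ($Y{\left(a \right)} = \frac{a - 3}{\left(-2 + 2 \cdot 2\right) + a} = \frac{-3 + a}{\left(-2 + 4\right) + a} = \frac{-3 + a}{2 + a}$)
$\left(Z{\left(11 \right)} + Y{\left(s{\left(0 \right)} \right)}\right)^{2} = \left(- 7 \cdot 11^{2} + \frac{-3 + 0}{2 + 0}\right)^{2} = \left(\left(-7\right) 121 + \frac{1}{2} \left(-3\right)\right)^{2} = \left(-847 + \frac{1}{2} \left(-3\right)\right)^{2} = \left(-847 - \frac{3}{2}\right)^{2} = \left(- \frac{1697}{2}\right)^{2} = \frac{2879809}{4}$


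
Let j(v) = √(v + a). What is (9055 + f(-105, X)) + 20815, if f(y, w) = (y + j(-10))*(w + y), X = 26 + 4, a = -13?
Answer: 37745 - 75*I*√23 ≈ 37745.0 - 359.69*I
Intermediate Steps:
X = 30
j(v) = √(-13 + v) (j(v) = √(v - 13) = √(-13 + v))
f(y, w) = (w + y)*(y + I*√23) (f(y, w) = (y + √(-13 - 10))*(w + y) = (y + √(-23))*(w + y) = (y + I*√23)*(w + y) = (w + y)*(y + I*√23))
(9055 + f(-105, X)) + 20815 = (9055 + ((-105)² + 30*(-105) + I*30*√23 + I*(-105)*√23)) + 20815 = (9055 + (11025 - 3150 + 30*I*√23 - 105*I*√23)) + 20815 = (9055 + (7875 - 75*I*√23)) + 20815 = (16930 - 75*I*√23) + 20815 = 37745 - 75*I*√23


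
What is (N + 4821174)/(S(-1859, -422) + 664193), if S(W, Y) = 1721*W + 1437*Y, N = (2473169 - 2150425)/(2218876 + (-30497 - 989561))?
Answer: -1444927623769/941539669020 ≈ -1.5346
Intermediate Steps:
N = 161372/599409 (N = 322744/(2218876 - 1020058) = 322744/1198818 = 322744*(1/1198818) = 161372/599409 ≈ 0.26922)
S(W, Y) = 1437*Y + 1721*W
(N + 4821174)/(S(-1859, -422) + 664193) = (161372/599409 + 4821174)/((1437*(-422) + 1721*(-1859)) + 664193) = 2889855247538/(599409*((-606414 - 3199339) + 664193)) = 2889855247538/(599409*(-3805753 + 664193)) = (2889855247538/599409)/(-3141560) = (2889855247538/599409)*(-1/3141560) = -1444927623769/941539669020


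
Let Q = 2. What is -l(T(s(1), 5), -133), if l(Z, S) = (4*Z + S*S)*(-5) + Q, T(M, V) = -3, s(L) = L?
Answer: 88383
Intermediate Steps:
l(Z, S) = 2 - 20*Z - 5*S² (l(Z, S) = (4*Z + S*S)*(-5) + 2 = (4*Z + S²)*(-5) + 2 = (S² + 4*Z)*(-5) + 2 = (-20*Z - 5*S²) + 2 = 2 - 20*Z - 5*S²)
-l(T(s(1), 5), -133) = -(2 - 20*(-3) - 5*(-133)²) = -(2 + 60 - 5*17689) = -(2 + 60 - 88445) = -1*(-88383) = 88383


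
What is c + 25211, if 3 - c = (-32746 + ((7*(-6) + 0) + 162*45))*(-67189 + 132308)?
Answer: 1660429476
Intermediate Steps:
c = 1660404265 (c = 3 - (-32746 + ((7*(-6) + 0) + 162*45))*(-67189 + 132308) = 3 - (-32746 + ((-42 + 0) + 7290))*65119 = 3 - (-32746 + (-42 + 7290))*65119 = 3 - (-32746 + 7248)*65119 = 3 - (-25498)*65119 = 3 - 1*(-1660404262) = 3 + 1660404262 = 1660404265)
c + 25211 = 1660404265 + 25211 = 1660429476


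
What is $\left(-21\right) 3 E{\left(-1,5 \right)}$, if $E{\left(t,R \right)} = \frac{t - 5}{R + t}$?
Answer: $\frac{189}{2} \approx 94.5$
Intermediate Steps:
$E{\left(t,R \right)} = \frac{-5 + t}{R + t}$
$\left(-21\right) 3 E{\left(-1,5 \right)} = \left(-21\right) 3 \frac{-5 - 1}{5 - 1} = - 63 \cdot \frac{1}{4} \left(-6\right) = \left(-63\right) \left(- \frac{3}{2}\right) = \frac{189}{2}$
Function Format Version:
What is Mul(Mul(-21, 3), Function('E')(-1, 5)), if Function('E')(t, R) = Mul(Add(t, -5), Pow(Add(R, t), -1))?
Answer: Rational(189, 2) ≈ 94.500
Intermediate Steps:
Function('E')(t, R) = Mul(Pow(Add(R, t), -1), Add(-5, t)) (Function('E')(t, R) = Mul(Add(-5, t), Pow(Add(R, t), -1)) = Mul(Pow(Add(R, t), -1), Add(-5, t)))
Mul(Mul(-21, 3), Function('E')(-1, 5)) = Mul(Mul(-21, 3), Mul(Pow(Add(5, -1), -1), Add(-5, -1))) = Mul(-63, Mul(Pow(4, -1), -6)) = Mul(-63, Mul(Rational(1, 4), -6)) = Mul(-63, Rational(-3, 2)) = Rational(189, 2)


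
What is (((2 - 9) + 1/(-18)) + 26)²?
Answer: 116281/324 ≈ 358.89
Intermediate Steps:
(((2 - 9) + 1/(-18)) + 26)² = ((-7 - 1/18) + 26)² = (-127/18 + 26)² = (341/18)² = 116281/324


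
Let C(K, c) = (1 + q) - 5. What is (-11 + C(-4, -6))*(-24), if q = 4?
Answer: 264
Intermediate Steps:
C(K, c) = 0 (C(K, c) = (1 + 4) - 5 = 5 - 5 = 0)
(-11 + C(-4, -6))*(-24) = (-11 + 0)*(-24) = -11*(-24) = 264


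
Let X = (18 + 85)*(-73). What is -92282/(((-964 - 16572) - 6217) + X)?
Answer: 46141/15636 ≈ 2.9509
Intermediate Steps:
X = -7519 (X = 103*(-73) = -7519)
-92282/(((-964 - 16572) - 6217) + X) = -92282/(((-964 - 16572) - 6217) - 7519) = -92282/((-17536 - 6217) - 7519) = -92282/(-23753 - 7519) = -92282/(-31272) = -92282*(-1/31272) = 46141/15636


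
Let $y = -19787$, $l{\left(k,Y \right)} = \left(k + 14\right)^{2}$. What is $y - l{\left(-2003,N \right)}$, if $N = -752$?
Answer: $-3975908$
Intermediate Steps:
$l{\left(k,Y \right)} = \left(14 + k\right)^{2}$
$y - l{\left(-2003,N \right)} = -19787 - \left(14 - 2003\right)^{2} = -19787 - \left(-1989\right)^{2} = -19787 - 3956121 = -3975908$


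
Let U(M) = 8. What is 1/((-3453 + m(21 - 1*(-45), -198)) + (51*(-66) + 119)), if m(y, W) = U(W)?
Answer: -1/6692 ≈ -0.00014943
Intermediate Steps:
m(y, W) = 8
1/((-3453 + m(21 - 1*(-45), -198)) + (51*(-66) + 119)) = 1/((-3453 + 8) + (51*(-66) + 119)) = 1/(-3445 + (-3366 + 119)) = 1/(-3445 - 3247) = 1/(-6692) = -1/6692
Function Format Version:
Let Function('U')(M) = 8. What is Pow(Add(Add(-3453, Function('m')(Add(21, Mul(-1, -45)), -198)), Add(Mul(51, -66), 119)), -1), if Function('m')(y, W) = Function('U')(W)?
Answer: Rational(-1, 6692) ≈ -0.00014943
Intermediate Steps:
Function('m')(y, W) = 8
Pow(Add(Add(-3453, Function('m')(Add(21, Mul(-1, -45)), -198)), Add(Mul(51, -66), 119)), -1) = Pow(Add(Add(-3453, 8), Add(Mul(51, -66), 119)), -1) = Pow(Add(-3445, Add(-3366, 119)), -1) = Pow(Add(-3445, -3247), -1) = Pow(-6692, -1) = Rational(-1, 6692)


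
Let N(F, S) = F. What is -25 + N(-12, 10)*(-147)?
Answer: 1739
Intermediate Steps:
-25 + N(-12, 10)*(-147) = -25 - 12*(-147) = -25 + 1764 = 1739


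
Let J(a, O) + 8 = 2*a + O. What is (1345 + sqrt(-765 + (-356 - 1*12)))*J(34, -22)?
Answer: 51110 + 38*I*sqrt(1133) ≈ 51110.0 + 1279.1*I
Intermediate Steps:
J(a, O) = -8 + O + 2*a (J(a, O) = -8 + (2*a + O) = -8 + (O + 2*a) = -8 + O + 2*a)
(1345 + sqrt(-765 + (-356 - 1*12)))*J(34, -22) = (1345 + sqrt(-765 + (-356 - 1*12)))*(-8 - 22 + 2*34) = (1345 + sqrt(-765 + (-356 - 12)))*(-8 - 22 + 68) = (1345 + sqrt(-765 - 368))*38 = (1345 + sqrt(-1133))*38 = (1345 + I*sqrt(1133))*38 = 51110 + 38*I*sqrt(1133)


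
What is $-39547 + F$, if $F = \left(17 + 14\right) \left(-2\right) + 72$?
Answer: $-39537$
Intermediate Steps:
$F = 10$ ($F = 31 \left(-2\right) + 72 = -62 + 72 = 10$)
$-39547 + F = -39547 + 10 = -39537$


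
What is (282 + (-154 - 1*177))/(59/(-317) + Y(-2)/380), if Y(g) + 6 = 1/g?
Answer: 11805080/48961 ≈ 241.11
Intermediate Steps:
Y(g) = -6 + 1/g
(282 + (-154 - 1*177))/(59/(-317) + Y(-2)/380) = (282 + (-154 - 1*177))/(59/(-317) + (-6 + 1/(-2))/380) = (282 + (-154 - 177))/(59*(-1/317) + (-6 - 1/2)*(1/380)) = (282 - 331)/(-59/317 - 13/2*1/380) = -49/(-59/317 - 13/760) = -49/(-48961/240920) = -49*(-240920/48961) = 11805080/48961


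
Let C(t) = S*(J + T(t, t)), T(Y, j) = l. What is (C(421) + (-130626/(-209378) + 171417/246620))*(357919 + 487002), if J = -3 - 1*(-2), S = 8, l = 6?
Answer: 81941130921555703/2347127380 ≈ 3.4911e+7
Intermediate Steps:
T(Y, j) = 6
J = -1 (J = -3 + 2 = -1)
C(t) = 40 (C(t) = 8*(-1 + 6) = 8*5 = 40)
(C(421) + (-130626/(-209378) + 171417/246620))*(357919 + 487002) = (40 + (-130626/(-209378) + 171417/246620))*(357919 + 487002) = (40 + (-130626*(-1/209378) + 171417*(1/246620)))*844921 = (40 + (65313/104689 + 171417/246620))*844921 = (40 + 34052966373/25818401180)*844921 = (1066789013573/25818401180)*844921 = 81941130921555703/2347127380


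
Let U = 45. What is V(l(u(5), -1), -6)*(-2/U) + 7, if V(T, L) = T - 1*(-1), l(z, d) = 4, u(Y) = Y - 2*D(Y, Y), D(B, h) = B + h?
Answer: 61/9 ≈ 6.7778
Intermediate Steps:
u(Y) = -3*Y (u(Y) = Y - 2*(Y + Y) = Y - 4*Y = -3*Y)
V(T, L) = 1 + T (V(T, L) = T + 1 = 1 + T)
V(l(u(5), -1), -6)*(-2/U) + 7 = (1 + 4)*(-2/45) + 7 = 5*(-2*1/45) + 7 = 5*(-2/45) + 7 = -2/9 + 7 = 61/9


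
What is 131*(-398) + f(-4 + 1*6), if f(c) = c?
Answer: -52136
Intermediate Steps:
131*(-398) + f(-4 + 1*6) = 131*(-398) + (-4 + 1*6) = -52138 + (-4 + 6) = -52138 + 2 = -52136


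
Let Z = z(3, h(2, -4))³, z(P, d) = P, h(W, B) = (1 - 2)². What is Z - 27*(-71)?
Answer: 1944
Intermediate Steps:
h(W, B) = 1 (h(W, B) = (-1)² = 1)
Z = 27 (Z = 3³ = 27)
Z - 27*(-71) = 27 - 27*(-71) = 27 + 1917 = 1944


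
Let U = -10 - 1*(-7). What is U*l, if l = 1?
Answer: -3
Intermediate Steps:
U = -3 (U = -10 + 7 = -3)
U*l = -3*1 = -3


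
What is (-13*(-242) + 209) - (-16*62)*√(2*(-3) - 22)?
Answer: 3355 + 1984*I*√7 ≈ 3355.0 + 5249.2*I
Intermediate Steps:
(-13*(-242) + 209) - (-16*62)*√(2*(-3) - 22) = (3146 + 209) - (-992)*√(-6 - 22) = 3355 - (-992)*√(-28) = 3355 - (-992)*2*I*√7 = 3355 - (-1984)*I*√7 = 3355 + 1984*I*√7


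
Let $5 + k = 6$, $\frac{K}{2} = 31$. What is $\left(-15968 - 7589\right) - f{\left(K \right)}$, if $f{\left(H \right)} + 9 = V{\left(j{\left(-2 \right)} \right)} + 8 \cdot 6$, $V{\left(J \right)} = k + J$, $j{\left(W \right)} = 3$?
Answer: $-23600$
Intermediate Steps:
$K = 62$ ($K = 2 \cdot 31 = 62$)
$k = 1$ ($k = -5 + 6 = 1$)
$V{\left(J \right)} = 1 + J$
$f{\left(H \right)} = 43$ ($f{\left(H \right)} = -9 + \left(\left(1 + 3\right) + 8 \cdot 6\right) = -9 + \left(4 + 48\right) = -9 + 52 = 43$)
$\left(-15968 - 7589\right) - f{\left(K \right)} = \left(-15968 - 7589\right) - 43 = -23557 - 43 = -23600$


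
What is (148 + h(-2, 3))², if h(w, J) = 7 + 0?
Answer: 24025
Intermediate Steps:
h(w, J) = 7
(148 + h(-2, 3))² = (148 + 7)² = 155² = 24025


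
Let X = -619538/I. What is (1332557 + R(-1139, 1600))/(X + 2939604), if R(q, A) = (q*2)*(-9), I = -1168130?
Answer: 790274404835/1716920120029 ≈ 0.46029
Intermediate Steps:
R(q, A) = -18*q (R(q, A) = (2*q)*(-9) = -18*q)
X = 309769/584065 (X = -619538/(-1168130) = -619538*(-1/1168130) = 309769/584065 ≈ 0.53037)
(1332557 + R(-1139, 1600))/(X + 2939604) = (1332557 - 18*(-1139))/(309769/584065 + 2939604) = (1332557 + 20502)/(1716920120029/584065) = 1353059*(584065/1716920120029) = 790274404835/1716920120029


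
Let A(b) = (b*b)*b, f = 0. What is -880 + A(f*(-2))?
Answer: -880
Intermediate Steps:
A(b) = b³ (A(b) = b²*b = b³)
-880 + A(f*(-2)) = -880 + (0*(-2))³ = -880 + 0³ = -880 + 0 = -880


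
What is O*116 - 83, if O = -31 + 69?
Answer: 4325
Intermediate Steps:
O = 38
O*116 - 83 = 38*116 - 83 = 4408 - 83 = 4325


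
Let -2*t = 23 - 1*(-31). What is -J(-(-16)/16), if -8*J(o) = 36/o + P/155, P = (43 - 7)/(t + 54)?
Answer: 2093/465 ≈ 4.5011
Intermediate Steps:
t = -27 (t = -(23 - 1*(-31))/2 = -(23 + 31)/2 = -½*54 = -27)
P = 4/3 (P = (43 - 7)/(-27 + 54) = 36/27 = 36*(1/27) = 4/3 ≈ 1.3333)
J(o) = -1/930 - 9/(2*o) (J(o) = -(36/o + (4/3)/155)/8 = -(36/o + (4/3)*(1/155))/8 = -(36/o + 4/465)/8 = -(4/465 + 36/o)/8 = -1/930 - 9/(2*o))
-J(-(-16)/16) = -(-4185 - (-16)*(-1/16))/(930*((-(-16)/16))) = -(-4185 - (-16)*(-1*1/16))/(930*((-(-16)/16))) = -(-4185 - (-16)*(-1)/16)/(930*((-16*(-1/16)))) = -(-4185 - 1*1)/(930*1) = -(-4185 - 1)/930 = -(-4186)/930 = -1*(-2093/465) = 2093/465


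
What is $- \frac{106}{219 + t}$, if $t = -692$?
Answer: $\frac{106}{473} \approx 0.2241$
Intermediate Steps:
$- \frac{106}{219 + t} = - \frac{106}{219 - 692} = - \frac{106}{-473} = \left(-106\right) \left(- \frac{1}{473}\right) = \frac{106}{473}$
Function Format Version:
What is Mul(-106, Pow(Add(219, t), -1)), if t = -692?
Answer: Rational(106, 473) ≈ 0.22410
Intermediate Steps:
Mul(-106, Pow(Add(219, t), -1)) = Mul(-106, Pow(Add(219, -692), -1)) = Mul(-106, Pow(-473, -1)) = Mul(-106, Rational(-1, 473)) = Rational(106, 473)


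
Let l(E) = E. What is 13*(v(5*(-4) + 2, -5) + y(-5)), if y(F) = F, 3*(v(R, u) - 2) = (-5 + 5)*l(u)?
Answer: -39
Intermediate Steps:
v(R, u) = 2 (v(R, u) = 2 + ((-5 + 5)*u)/3 = 2 + (0*u)/3 = 2 + (1/3)*0 = 2 + 0 = 2)
13*(v(5*(-4) + 2, -5) + y(-5)) = 13*(2 - 5) = 13*(-3) = -39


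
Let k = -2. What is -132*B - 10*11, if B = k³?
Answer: 946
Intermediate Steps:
B = -8 (B = (-2)³ = -8)
-132*B - 10*11 = -132*(-8) - 10*11 = 1056 - 110 = 946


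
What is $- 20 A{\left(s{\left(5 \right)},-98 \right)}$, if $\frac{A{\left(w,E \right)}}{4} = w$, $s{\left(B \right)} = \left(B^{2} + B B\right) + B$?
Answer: $-4400$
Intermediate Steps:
$s{\left(B \right)} = B + 2 B^{2}$ ($s{\left(B \right)} = \left(B^{2} + B^{2}\right) + B = 2 B^{2} + B = B + 2 B^{2}$)
$A{\left(w,E \right)} = 4 w$
$- 20 A{\left(s{\left(5 \right)},-98 \right)} = - 20 \cdot 4 \cdot 5 \left(1 + 2 \cdot 5\right) = - 20 \cdot 4 \cdot 5 \left(1 + 10\right) = - 20 \cdot 4 \cdot 5 \cdot 11 = - 20 \cdot 4 \cdot 55 = \left(-20\right) 220 = -4400$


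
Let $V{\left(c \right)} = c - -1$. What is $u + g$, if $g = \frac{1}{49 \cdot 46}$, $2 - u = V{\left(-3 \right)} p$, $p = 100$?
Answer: $\frac{455309}{2254} \approx 202.0$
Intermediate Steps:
$V{\left(c \right)} = 1 + c$ ($V{\left(c \right)} = c + 1 = 1 + c$)
$u = 202$ ($u = 2 - \left(1 - 3\right) 100 = 2 - \left(-2\right) 100 = 2 - -200 = 2 + 200 = 202$)
$g = \frac{1}{2254} \approx 0.00044366$
$u + g = 202 + \frac{1}{2254} = \frac{455309}{2254}$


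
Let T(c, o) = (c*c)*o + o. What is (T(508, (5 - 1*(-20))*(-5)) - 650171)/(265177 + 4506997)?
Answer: -16454148/2386087 ≈ -6.8959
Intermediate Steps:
T(c, o) = o + o*c**2 (T(c, o) = c**2*o + o = o*c**2 + o = o + o*c**2)
(T(508, (5 - 1*(-20))*(-5)) - 650171)/(265177 + 4506997) = (((5 - 1*(-20))*(-5))*(1 + 508**2) - 650171)/(265177 + 4506997) = (((5 + 20)*(-5))*(1 + 258064) - 650171)/4772174 = ((25*(-5))*258065 - 650171)*(1/4772174) = (-125*258065 - 650171)*(1/4772174) = (-32258125 - 650171)*(1/4772174) = -32908296*1/4772174 = -16454148/2386087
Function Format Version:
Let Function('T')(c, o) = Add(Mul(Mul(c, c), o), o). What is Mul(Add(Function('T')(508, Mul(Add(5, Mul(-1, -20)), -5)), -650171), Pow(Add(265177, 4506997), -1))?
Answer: Rational(-16454148, 2386087) ≈ -6.8959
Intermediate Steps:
Function('T')(c, o) = Add(o, Mul(o, Pow(c, 2))) (Function('T')(c, o) = Add(Mul(Pow(c, 2), o), o) = Add(Mul(o, Pow(c, 2)), o) = Add(o, Mul(o, Pow(c, 2))))
Mul(Add(Function('T')(508, Mul(Add(5, Mul(-1, -20)), -5)), -650171), Pow(Add(265177, 4506997), -1)) = Mul(Add(Mul(Mul(Add(5, Mul(-1, -20)), -5), Add(1, Pow(508, 2))), -650171), Pow(Add(265177, 4506997), -1)) = Mul(Add(Mul(Mul(Add(5, 20), -5), Add(1, 258064)), -650171), Pow(4772174, -1)) = Mul(Add(Mul(Mul(25, -5), 258065), -650171), Rational(1, 4772174)) = Mul(Add(Mul(-125, 258065), -650171), Rational(1, 4772174)) = Mul(Add(-32258125, -650171), Rational(1, 4772174)) = Mul(-32908296, Rational(1, 4772174)) = Rational(-16454148, 2386087)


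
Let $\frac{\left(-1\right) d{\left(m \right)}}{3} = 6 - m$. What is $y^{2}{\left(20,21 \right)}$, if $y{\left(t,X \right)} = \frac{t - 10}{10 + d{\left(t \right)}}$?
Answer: $\frac{25}{676} \approx 0.036982$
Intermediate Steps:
$d{\left(m \right)} = -18 + 3 m$ ($d{\left(m \right)} = - 3 \left(6 - m\right) = -18 + 3 m$)
$y{\left(t,X \right)} = \frac{-10 + t}{-8 + 3 t}$ ($y{\left(t,X \right)} = \frac{t - 10}{10 + \left(-18 + 3 t\right)} = \frac{-10 + t}{-8 + 3 t}$)
$y^{2}{\left(20,21 \right)} = \left(\frac{-10 + 20}{-8 + 3 \cdot 20}\right)^{2} = \left(\frac{1}{-8 + 60} \cdot 10\right)^{2} = \left(\frac{1}{52} \cdot 10\right)^{2} = \left(\frac{5}{26}\right)^{2} = \frac{25}{676}$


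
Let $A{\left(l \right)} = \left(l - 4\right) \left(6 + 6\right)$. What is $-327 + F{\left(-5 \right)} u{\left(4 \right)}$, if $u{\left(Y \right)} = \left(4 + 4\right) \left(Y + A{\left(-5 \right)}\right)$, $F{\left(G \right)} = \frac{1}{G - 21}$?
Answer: $-295$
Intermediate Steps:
$A{\left(l \right)} = -48 + 12 l$ ($A{\left(l \right)} = \left(-4 + l\right) 12 = -48 + 12 l$)
$F{\left(G \right)} = \frac{1}{-21 + G}$
$u{\left(Y \right)} = -864 + 8 Y$ ($u{\left(Y \right)} = \left(4 + 4\right) \left(Y + \left(-48 + 12 \left(-5\right)\right)\right) = 8 \left(Y - 108\right) = 8 \left(-108 + Y\right) = -864 + 8 Y$)
$-327 + F{\left(-5 \right)} u{\left(4 \right)} = -327 + \frac{-864 + 8 \cdot 4}{-21 - 5} = -327 + \frac{-864 + 32}{-26} = -327 - -32 = -327 + 32 = -295$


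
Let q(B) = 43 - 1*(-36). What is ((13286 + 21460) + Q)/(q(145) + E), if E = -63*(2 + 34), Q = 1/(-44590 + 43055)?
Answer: -53335109/3360115 ≈ -15.873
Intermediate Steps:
Q = -1/1535 (Q = 1/(-1535) = -1/1535 ≈ -0.00065147)
q(B) = 79 (q(B) = 43 + 36 = 79)
E = -2268 (E = -63*36 = -2268)
((13286 + 21460) + Q)/(q(145) + E) = ((13286 + 21460) - 1/1535)/(79 - 2268) = (34746 - 1/1535)/(-2189) = (53335109/1535)*(-1/2189) = -53335109/3360115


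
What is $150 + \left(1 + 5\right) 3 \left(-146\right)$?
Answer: $-2478$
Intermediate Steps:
$150 + \left(1 + 5\right) 3 \left(-146\right) = 150 + 6 \cdot 3 \left(-146\right) = 150 + 18 \left(-146\right) = 150 - 2628 = -2478$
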